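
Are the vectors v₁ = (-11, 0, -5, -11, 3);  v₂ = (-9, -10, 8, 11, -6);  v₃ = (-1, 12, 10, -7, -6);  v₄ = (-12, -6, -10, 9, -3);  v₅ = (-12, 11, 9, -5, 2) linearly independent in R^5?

Form the 5×5 matrix with these as columns; its determinant is 590436.
A nonzero determinant means the columns are linearly independent.

linearly independent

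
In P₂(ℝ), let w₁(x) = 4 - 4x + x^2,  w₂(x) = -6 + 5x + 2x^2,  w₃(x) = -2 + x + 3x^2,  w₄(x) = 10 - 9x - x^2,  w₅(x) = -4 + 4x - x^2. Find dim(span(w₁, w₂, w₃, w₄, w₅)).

Use coordinates relative to {1, x, x^2}.
Put the 3×5 matrix [w₁|w₂|w₃|w₄|w₅] into echelon form.
There are 2 pivot columns, so rank = 2.
(With 5 elements in a 3-dimensional space the rank is at most 3.)

dim = 2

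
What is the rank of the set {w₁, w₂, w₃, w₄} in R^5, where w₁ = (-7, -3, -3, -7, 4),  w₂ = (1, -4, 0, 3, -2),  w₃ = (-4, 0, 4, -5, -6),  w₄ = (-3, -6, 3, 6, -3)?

4

Apply Gaussian elimination to the matrix whose rows are w₁, w₂, w₃, w₄.
Reduction leaves 4 leading entries, giving rank 4.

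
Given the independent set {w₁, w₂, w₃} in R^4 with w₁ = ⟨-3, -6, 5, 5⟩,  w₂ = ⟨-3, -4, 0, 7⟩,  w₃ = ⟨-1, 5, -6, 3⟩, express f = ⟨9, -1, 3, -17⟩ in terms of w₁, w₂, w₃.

f = -3w₁ + w₂ - 3w₃

Solve the system with w₁, w₂, w₃ as columns and f as the right-hand side.
Row-reducing the augmented matrix gives the unique coefficients (c₁, c₂, c₃) = (-3, 1, -3).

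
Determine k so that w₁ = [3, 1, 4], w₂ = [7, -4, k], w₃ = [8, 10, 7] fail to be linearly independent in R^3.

k = 25/2

Dependence holds iff the 3×3 matrix [w₁ w₂ w₃] is singular.
Cofactor expansion gives det = 275 - 22*k.
This vanishes exactly when k = 25/2.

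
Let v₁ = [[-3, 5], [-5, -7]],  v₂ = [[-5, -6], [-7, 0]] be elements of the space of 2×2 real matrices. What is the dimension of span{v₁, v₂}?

2

Pass to coordinate vectors with respect to the basis {E₁₁, E₁₂, E₂₁, E₂₂}.
Row-reduce the 2×4 matrix with these as rows.
There are 2 pivot columns, so rank = 2.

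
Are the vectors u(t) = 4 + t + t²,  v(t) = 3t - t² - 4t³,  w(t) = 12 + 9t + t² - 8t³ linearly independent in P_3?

Take coordinates with respect to the standard basis {1, t, …, t³}.
Place the vectors as rows of a 3×4 matrix and reduce to echelon form.
The reduction yields 2 nonzero rows, so the rank is 2.
Since rank 2 < 3, the set is linearly dependent.

linearly dependent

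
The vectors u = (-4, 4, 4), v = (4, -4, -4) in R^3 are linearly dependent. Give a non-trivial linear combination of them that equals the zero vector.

u + v = 0

Write the vectors as columns of a matrix and find a nonzero vector in its null space.
The free variable yields coefficients (1, 1) (any nonzero multiple also works).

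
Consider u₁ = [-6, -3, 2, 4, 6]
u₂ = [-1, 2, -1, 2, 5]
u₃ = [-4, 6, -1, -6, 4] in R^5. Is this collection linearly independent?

linearly independent

Row-reduce the matrix whose columns are u₁, u₂, u₃.
The reduction yields 3 nonzero rows, so the rank is 3.
Since rank = 3 (the number of vectors), the set is linearly independent.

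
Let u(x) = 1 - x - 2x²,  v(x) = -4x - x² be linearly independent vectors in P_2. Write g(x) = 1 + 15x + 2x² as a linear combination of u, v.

Take coordinate vectors relative to {1, x, x²}.
Since u, v are independent, the coefficients expressing g are uniquely determined by a linear system.
Row-reducing the augmented matrix gives the unique coefficients (a₁, a₂) = (1, -4).

g = u - 4v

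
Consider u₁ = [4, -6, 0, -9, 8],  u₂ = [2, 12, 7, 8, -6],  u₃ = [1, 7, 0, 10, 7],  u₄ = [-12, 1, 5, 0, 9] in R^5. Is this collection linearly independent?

linearly independent

Row-reduce the matrix whose columns are u₁, u₂, u₃, u₄.
The reduction yields 4 nonzero rows, so the rank is 4.
Since rank = 4 (the number of vectors), the set is linearly independent.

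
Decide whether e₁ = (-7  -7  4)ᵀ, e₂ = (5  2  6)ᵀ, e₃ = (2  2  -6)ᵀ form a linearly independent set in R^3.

linearly independent

The matrix [e₁|e₂|e₃] has determinant -102.
A nonzero determinant means the columns are linearly independent.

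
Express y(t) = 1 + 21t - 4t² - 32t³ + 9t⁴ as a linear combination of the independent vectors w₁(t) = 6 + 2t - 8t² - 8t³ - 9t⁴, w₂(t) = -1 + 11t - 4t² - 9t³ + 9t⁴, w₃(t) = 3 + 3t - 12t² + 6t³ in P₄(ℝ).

y = w₁ + 2w₂ - w₃

Take coordinate vectors relative to {1, t, …, t⁴}.
Solve the system with w₁, w₂, w₃ as columns and y as the right-hand side.
Row-reducing the augmented matrix gives the unique coefficients (α₁, α₂, α₃) = (1, 2, -1).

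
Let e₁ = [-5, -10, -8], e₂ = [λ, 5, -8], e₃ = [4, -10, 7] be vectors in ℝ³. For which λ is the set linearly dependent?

Dependence holds iff the 3×3 matrix [e₁ e₂ e₃] is singular.
The determinant works out to 150*λ + 705.
Solving 150*λ + 705 = 0 yields λ = -47/10.

λ = -47/10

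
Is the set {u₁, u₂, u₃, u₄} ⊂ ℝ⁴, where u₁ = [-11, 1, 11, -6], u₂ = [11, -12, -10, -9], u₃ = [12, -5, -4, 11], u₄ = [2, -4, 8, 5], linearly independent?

Row-reduce the matrix whose columns are u₁, u₂, u₃, u₄.
The reduction yields 4 nonzero rows, so the rank is 4.
Since rank = 4 (the number of vectors), the set is linearly independent.

linearly independent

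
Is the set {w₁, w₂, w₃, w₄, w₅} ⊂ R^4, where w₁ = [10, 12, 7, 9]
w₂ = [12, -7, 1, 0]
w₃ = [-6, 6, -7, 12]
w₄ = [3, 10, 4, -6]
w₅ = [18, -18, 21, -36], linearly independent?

linearly dependent

There are 5 vectors in a 4-dimensional space, so they cannot be linearly independent.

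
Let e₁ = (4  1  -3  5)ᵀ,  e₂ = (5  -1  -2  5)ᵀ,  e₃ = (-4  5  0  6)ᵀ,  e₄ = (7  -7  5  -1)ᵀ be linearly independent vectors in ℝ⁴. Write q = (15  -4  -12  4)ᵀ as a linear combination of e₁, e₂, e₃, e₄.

Write q = a₁e₁ + … + a₄e₄ and equate components.
Row-reducing the augmented matrix gives the unique coefficients (a₁, …, a₄) = (1, 2, -2, -1).

q = e₁ + 2e₂ - 2e₃ - e₄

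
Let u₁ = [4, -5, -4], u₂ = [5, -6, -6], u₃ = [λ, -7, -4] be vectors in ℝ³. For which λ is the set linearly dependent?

The set is linearly dependent precisely when det[u₁; u₂; u₃] = 0.
Expanding, det = 6*λ - 32.
This vanishes exactly when λ = 16/3.

λ = 16/3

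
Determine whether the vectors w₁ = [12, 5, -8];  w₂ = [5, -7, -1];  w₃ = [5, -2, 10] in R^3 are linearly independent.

linearly independent

The matrix [w₁|w₂|w₃] has determinant -1339.
A nonzero determinant means the columns are linearly independent.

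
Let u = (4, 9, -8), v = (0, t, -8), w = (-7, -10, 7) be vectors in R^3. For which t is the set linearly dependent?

t = 46/7

Place the vectors as rows of a 3×3 matrix; dependence ⇔ determinant zero.
Expanding, det = 184 - 28*t.
Setting this to zero gives t = 46/7.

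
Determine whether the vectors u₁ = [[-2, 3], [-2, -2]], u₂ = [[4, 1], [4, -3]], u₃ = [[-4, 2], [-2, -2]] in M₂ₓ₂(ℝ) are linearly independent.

Write each element as a coordinate vector in ℝ⁴ using {E₁₁, E₁₂, E₂₁, E₂₂}.
Place the vectors as rows of a 3×4 matrix and reduce to echelon form.
The reduction yields 3 nonzero rows, so the rank is 3.
Since rank = 3 (the number of vectors), the set is linearly independent.

linearly independent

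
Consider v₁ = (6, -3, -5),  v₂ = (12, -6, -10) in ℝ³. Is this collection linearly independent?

Place the vectors as rows of a 2×3 matrix and reduce to echelon form.
The reduction yields 1 nonzero row, so the rank is 1.
Since rank 1 < 2, the set is linearly dependent.
Indeed 2v₁ - v₂ = 0.

linearly dependent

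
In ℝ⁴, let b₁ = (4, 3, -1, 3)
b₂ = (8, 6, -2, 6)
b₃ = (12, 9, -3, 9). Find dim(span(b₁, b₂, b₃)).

Row-reduce the 3×4 matrix with these as rows.
The echelon form has 1 nonzero row, so the rank is 1.

1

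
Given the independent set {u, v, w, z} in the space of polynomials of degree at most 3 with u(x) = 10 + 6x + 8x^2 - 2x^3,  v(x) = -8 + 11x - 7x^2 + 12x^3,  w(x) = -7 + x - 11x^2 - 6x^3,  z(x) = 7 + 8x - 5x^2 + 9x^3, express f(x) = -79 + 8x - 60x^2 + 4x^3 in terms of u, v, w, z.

f = -2u + 3v + 3w - 2z

Take coordinate vectors relative to {1, x, …, x^3}.
Write f = α₁u + … + α₄z and equate components.
Back-substitution yields (α₁, …, α₄) = (-2, 3, 3, -2).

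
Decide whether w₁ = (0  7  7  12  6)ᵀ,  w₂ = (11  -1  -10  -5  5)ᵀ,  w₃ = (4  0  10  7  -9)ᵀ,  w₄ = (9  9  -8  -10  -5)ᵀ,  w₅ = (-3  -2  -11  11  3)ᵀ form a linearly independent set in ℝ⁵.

linearly independent

Row-reduce the matrix whose columns are w₁, w₂, w₃, w₄, w₅.
The reduction yields 5 nonzero rows, so the rank is 5.
Since rank = 5 (the number of vectors), the set is linearly independent.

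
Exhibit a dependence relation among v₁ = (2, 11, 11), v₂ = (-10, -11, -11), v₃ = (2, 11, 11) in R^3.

Row-reduce the matrix with v₁, v₂, v₃ as columns; the null space gives the coefficients.
The free variable yields coefficients (1, 0, -1) (any nonzero multiple also works).

v₁ - v₃ = 0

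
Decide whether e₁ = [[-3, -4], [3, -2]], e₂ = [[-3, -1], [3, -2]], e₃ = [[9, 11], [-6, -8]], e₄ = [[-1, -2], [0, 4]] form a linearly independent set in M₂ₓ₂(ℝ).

Take coordinates with respect to the standard basis {E₁₁, E₁₂, E₂₁, E₂₂}.
Row-reduce the matrix whose columns are e₁, e₂, e₃, e₄.
The reduction yields 3 nonzero rows, so the rank is 3.
Since rank 3 < 4, the set is linearly dependent.

linearly dependent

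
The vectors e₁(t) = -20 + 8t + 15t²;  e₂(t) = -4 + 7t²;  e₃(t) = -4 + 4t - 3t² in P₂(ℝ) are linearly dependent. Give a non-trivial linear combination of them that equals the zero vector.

e₁ - 3e₂ - 2e₃ = 0

Pass to coordinate vectors relative to the basis {1, t, t²}.
Set up α₁e₁ + … + α₃e₃ = 0 and solve the homogeneous system.
One solution (up to scaling) is (1, -3, -2).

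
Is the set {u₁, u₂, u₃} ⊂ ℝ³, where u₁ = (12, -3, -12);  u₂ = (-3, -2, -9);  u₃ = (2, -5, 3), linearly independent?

linearly independent

Row-reduce the matrix whose columns are u₁, u₂, u₃.
The reduction yields 3 nonzero rows, so the rank is 3.
Since rank = 3 (the number of vectors), the set is linearly independent.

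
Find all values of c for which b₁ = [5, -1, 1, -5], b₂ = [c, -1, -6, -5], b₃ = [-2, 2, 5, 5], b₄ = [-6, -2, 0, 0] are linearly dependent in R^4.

c = 5

The set is linearly dependent precisely when det[b₁; b₂; b₃; b₄] = 0.
Cofactor expansion gives det = 60*c - 300.
Setting this to zero gives c = 5.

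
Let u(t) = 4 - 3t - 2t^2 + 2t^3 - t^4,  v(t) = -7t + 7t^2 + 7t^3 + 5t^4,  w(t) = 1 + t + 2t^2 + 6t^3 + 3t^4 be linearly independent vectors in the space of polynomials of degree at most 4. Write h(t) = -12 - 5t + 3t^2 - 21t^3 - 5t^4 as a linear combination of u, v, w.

Work in coordinates with respect to the standard basis {1, t, …, t^4}.
Since u, v, w are independent, the coefficients expressing h are uniquely determined by a linear system.
Back-substitution yields (c₁, c₂, c₃) = (-2, 1, -4).

h = -2u + v - 4w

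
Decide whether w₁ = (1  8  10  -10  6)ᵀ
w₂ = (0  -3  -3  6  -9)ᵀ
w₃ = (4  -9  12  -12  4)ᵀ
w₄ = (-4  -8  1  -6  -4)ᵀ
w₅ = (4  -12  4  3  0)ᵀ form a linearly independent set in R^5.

linearly independent

Place the vectors as rows of a 5×5 matrix and reduce to echelon form.
The reduction yields 5 nonzero rows, so the rank is 5.
Since rank = 5 (the number of vectors), the set is linearly independent.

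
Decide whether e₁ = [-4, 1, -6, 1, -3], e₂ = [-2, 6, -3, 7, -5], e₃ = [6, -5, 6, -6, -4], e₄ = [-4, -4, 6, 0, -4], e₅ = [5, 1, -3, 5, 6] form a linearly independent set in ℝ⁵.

Place the vectors as rows of a 5×5 matrix and reduce to echelon form.
The reduction yields 5 nonzero rows, so the rank is 5.
Since rank = 5 (the number of vectors), the set is linearly independent.

linearly independent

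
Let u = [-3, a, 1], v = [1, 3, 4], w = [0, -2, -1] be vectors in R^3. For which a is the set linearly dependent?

The set is linearly dependent precisely when det[u; v; w] = 0.
The determinant works out to a - 17.
This vanishes exactly when a = 17.

a = 17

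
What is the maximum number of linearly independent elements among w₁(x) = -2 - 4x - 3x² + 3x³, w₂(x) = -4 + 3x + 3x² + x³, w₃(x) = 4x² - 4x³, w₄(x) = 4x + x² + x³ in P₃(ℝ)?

4

Use coordinates relative to {1, x, …, x³}.
Put the 4×4 matrix [w₁|w₂|w₃|w₄] into echelon form.
The echelon form has 4 nonzero rows, so the rank is 4.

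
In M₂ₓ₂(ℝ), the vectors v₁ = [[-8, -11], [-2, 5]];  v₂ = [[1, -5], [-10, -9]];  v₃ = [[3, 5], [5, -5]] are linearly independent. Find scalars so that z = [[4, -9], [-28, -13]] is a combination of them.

Identify each element with its coordinate vector in ℝ⁴ via {E₁₁, E₁₂, E₂₁, E₂₂}.
Set up the augmented matrix [v₁ | v₂ | v₃ | z] and row-reduce.
Back-substitution yields (α₁, α₂, α₃) = (-1, 2, -2).

z = -v₁ + 2v₂ - 2v₃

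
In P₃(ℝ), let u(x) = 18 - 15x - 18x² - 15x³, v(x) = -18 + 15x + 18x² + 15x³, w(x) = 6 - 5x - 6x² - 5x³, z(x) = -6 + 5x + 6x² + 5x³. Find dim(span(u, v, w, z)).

dim = 1

Pass to coordinate vectors with respect to the basis {1, x, …, x³}.
Apply Gaussian elimination to the matrix whose rows are u, v, w, z.
Exactly 1 pivot survives; hence the rank is 1.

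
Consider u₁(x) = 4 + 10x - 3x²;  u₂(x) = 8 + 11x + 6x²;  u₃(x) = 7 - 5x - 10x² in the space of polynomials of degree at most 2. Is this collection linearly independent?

linearly independent

Write each element as a coordinate vector in ℝ³ using {1, x, x²}.
Form the 3×3 matrix with these as columns; its determinant is 1251.
A nonzero determinant means the columns are linearly independent.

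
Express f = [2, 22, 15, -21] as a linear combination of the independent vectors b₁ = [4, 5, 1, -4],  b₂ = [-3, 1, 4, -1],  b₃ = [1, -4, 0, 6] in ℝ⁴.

Set up the augmented matrix [b₁ | b₂ | b₃ | f] and row-reduce.
Row-reducing the augmented matrix gives the unique coefficients (a₁, a₂, a₃) = (3, 3, -1).

f = 3b₁ + 3b₂ - b₃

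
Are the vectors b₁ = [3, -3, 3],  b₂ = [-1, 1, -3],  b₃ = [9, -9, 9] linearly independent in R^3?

The matrix [b₁|b₂|b₃] has determinant 0.
A zero determinant means the columns are linearly dependent.

linearly dependent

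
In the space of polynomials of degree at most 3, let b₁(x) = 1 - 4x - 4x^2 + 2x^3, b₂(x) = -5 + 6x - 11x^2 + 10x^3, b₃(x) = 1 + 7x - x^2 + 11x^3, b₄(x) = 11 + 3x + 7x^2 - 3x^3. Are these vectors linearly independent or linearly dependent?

Take coordinates with respect to the standard basis {1, x, …, x^3}.
Row-reduce the matrix whose columns are b₁, b₂, b₃, b₄.
The reduction yields 4 nonzero rows, so the rank is 4.
Since rank = 4 (the number of vectors), the set is linearly independent.

linearly independent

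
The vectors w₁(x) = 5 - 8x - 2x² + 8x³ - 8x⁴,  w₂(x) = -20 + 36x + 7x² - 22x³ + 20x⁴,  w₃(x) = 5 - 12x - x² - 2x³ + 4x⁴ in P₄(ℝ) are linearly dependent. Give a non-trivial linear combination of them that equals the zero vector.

3w₁ + w₂ + w₃ = 0

Take coordinates with respect to {1, x, …, x⁴}.
Solve the homogeneous system with w₁, w₂, w₃ as columns by row-reducing the coefficient matrix.
A generator of the null space is (3, 1, 1).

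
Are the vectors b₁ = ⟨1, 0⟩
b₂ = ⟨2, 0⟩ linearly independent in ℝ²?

linearly dependent

Place the vectors as rows of a 2×2 matrix and reduce to echelon form.
The reduction yields 1 nonzero row, so the rank is 1.
Since rank 1 < 2, the set is linearly dependent.
Indeed 2b₁ - b₂ = 0.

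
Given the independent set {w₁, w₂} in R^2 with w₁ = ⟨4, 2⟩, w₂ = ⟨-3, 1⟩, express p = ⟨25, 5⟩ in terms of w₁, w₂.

p = 4w₁ - 3w₂

Solve the system with w₁, w₂ as columns and p as the right-hand side.
The system has the unique solution (a₁, a₂) = (4, -3).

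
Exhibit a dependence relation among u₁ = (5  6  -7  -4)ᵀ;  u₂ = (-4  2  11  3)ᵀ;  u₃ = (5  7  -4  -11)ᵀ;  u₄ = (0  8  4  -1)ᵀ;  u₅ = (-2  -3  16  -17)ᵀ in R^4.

u₁ - 3u₂ - 3u₃ + 3u₄ + u₅ = 0

Set up α₁u₁ + … + α₅u₅ = 0 and solve the homogeneous system.
One solution (up to scaling) is (1, -3, -3, 3, 1).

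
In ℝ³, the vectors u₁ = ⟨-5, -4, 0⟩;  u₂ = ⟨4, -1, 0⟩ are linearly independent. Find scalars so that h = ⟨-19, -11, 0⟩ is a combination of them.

h = 3u₁ - u₂

Solve the system with u₁, u₂ as columns and h as the right-hand side.
Back-substitution yields (c₁, c₂) = (3, -1).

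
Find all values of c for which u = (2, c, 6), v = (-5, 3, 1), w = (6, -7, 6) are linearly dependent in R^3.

c = -38/9

Dependence holds iff the 3×3 matrix [u v w] is singular.
The determinant works out to 36*c + 152.
This vanishes exactly when c = -38/9.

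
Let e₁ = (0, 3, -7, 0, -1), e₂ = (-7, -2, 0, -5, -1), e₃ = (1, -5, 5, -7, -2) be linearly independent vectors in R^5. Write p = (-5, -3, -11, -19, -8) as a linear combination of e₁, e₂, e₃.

Since e₁, e₂, e₃ are independent, the coefficients expressing p are uniquely determined by a linear system.
The system has the unique solution (a₁, a₂, a₃) = (3, 1, 2).

p = 3e₁ + e₂ + 2e₃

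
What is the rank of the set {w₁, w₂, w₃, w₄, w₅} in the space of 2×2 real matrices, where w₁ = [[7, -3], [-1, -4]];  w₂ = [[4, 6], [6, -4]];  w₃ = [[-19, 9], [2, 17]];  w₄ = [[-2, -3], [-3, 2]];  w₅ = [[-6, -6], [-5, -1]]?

rank 3

Represent each element by its coordinate vector in ℝ⁴.
Form the matrix with w₁, w₂, w₃, w₄, w₅ as columns and reduce.
There are 3 pivot columns, so rank = 3.
(With 5 elements in a 4-dimensional space the rank is at most 4.)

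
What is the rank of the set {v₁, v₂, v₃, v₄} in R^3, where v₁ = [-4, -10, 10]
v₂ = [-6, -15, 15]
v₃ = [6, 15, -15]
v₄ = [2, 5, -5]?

Apply Gaussian elimination to the matrix whose rows are v₁, v₂, v₃, v₄.
Reduction leaves 1 leading entry, giving rank 1.
(With 4 elements in a 3-dimensional space the rank is at most 3.)

1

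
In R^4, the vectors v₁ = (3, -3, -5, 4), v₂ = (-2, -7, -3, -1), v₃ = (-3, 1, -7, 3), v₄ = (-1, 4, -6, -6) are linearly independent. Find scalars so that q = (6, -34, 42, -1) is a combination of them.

q = -v₁ + 3v₂ - 4v₃ - 3v₄

Write q = a₁v₁ + … + a₄v₄ and equate components.
Row-reducing the augmented matrix gives the unique coefficients (a₁, …, a₄) = (-1, 3, -4, -3).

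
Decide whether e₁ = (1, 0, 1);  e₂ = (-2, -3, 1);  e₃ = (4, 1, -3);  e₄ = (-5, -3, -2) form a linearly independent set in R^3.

linearly dependent

There are 4 vectors in a 3-dimensional space, so they cannot be linearly independent.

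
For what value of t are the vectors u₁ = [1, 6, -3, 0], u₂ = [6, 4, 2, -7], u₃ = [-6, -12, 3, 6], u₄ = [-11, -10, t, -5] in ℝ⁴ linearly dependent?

t = -2

The set is linearly dependent precisely when det[u₁; u₂; u₃; u₄] = 0.
The determinant works out to 24*t + 48.
This vanishes exactly when t = -2.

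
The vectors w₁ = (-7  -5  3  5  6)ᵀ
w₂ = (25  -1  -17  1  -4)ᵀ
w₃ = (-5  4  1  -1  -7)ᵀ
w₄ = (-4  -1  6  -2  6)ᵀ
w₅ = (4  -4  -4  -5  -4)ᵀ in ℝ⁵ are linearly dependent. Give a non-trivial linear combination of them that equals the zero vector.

Write the vectors as columns of a matrix and find a nonzero vector in its null space.
The free variable yields coefficients (1, 1, 2, 2, 0) (any nonzero multiple also works).

w₁ + w₂ + 2w₃ + 2w₄ = 0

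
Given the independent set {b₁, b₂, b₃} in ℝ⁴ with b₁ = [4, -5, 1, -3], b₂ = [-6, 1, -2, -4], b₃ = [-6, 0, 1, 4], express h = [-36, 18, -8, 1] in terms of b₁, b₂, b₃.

Write h = α₁b₁ + … + α₃b₃ and equate components.
The system has the unique solution (α₁, α₂, α₃) = (-3, 3, 1).

h = -3b₁ + 3b₂ + b₃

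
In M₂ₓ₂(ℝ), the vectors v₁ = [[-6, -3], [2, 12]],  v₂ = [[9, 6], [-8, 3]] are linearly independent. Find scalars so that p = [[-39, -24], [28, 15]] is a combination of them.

Take coordinate vectors relative to {E₁₁, E₁₂, E₂₁, E₂₂}.
Set up the augmented matrix [v₁ | v₂ | p] and row-reduce.
Back-substitution yields (c₁, c₂) = (2, -3).

p = 2v₁ - 3v₂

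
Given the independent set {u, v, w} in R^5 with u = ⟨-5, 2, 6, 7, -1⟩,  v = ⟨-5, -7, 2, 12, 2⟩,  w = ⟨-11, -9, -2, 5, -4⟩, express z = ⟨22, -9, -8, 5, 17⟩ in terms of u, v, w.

z = -3u + 3v - 2w

Write z = c₁u + … + c₃w and equate components.
The system has the unique solution (c₁, c₂, c₃) = (-3, 3, -2).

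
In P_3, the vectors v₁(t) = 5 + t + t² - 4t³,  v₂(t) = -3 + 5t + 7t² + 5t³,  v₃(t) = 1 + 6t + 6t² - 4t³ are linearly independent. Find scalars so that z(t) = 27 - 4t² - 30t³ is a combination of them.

z = 4v₁ - 2v₂ + v₃

Work in coordinates with respect to the standard basis {1, t, …, t³}.
Since v₁, v₂, v₃ are independent, the coefficients expressing z are uniquely determined by a linear system.
Row-reducing the augmented matrix gives the unique coefficients (α₁, α₂, α₃) = (4, -2, 1).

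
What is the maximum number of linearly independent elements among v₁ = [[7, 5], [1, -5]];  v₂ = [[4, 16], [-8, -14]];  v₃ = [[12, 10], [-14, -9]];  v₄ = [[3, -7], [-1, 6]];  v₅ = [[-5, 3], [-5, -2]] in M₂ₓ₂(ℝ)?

3

Use coordinates relative to {E₁₁, E₁₂, E₂₁, E₂₂}.
Apply Gaussian elimination to the matrix whose rows are v₁, v₂, v₃, v₄, v₅.
There are 3 pivot columns, so rank = 3.
(With 5 elements in a 4-dimensional space the rank is at most 4.)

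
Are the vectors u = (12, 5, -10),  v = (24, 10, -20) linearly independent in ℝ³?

linearly dependent

Place the vectors as rows of a 2×3 matrix and reduce to echelon form.
The reduction yields 1 nonzero row, so the rank is 1.
Since rank 1 < 2, the set is linearly dependent.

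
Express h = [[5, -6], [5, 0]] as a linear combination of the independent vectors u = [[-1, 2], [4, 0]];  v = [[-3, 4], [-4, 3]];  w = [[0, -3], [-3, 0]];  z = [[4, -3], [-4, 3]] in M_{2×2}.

h = 2u - v + w + z

Identify each element with its coordinate vector in ℝ⁴ via {E₁₁, E₁₂, E₂₁, E₂₂}.
Solve the system with u, v, w, z as columns and h as the right-hand side.
Back-substitution yields (α₁, …, α₄) = (2, -1, 1, 1).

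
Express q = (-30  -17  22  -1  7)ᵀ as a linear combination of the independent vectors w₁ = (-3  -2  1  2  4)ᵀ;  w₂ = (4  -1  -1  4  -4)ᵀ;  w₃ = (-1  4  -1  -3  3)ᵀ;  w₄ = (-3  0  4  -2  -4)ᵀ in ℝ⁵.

q = 4w₁ - 3w₂ - 3w₃ + 3w₄

Set up the augmented matrix [w₁ | w₂ | w₃ | w₄ | q] and row-reduce.
The system has the unique solution (c₁, …, c₄) = (4, -3, -3, 3).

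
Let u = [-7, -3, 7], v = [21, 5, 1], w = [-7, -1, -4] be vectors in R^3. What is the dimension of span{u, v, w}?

2

Form the matrix with u, v, w as columns and reduce.
The echelon form has 2 nonzero rows, so the rank is 2.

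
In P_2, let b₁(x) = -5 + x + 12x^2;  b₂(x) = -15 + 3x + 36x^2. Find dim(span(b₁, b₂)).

dim = 1

Represent each element by its coordinate vector in ℝ³.
Form the matrix with b₁, b₂ as columns and reduce.
The echelon form has 1 nonzero row, so the rank is 1.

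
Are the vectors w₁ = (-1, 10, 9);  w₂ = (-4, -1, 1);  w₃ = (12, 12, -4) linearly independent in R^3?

linearly independent

Row-reduce the matrix whose columns are w₁, w₂, w₃.
The reduction yields 3 nonzero rows, so the rank is 3.
Since rank = 3 (the number of vectors), the set is linearly independent.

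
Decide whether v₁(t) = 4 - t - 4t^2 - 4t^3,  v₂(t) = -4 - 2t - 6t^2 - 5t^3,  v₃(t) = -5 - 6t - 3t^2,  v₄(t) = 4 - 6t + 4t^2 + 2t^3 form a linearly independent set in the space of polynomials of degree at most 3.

linearly independent

Take coordinates with respect to the standard basis {1, t, …, t^3}.
Place the vectors as rows of a 4×4 matrix and reduce to echelon form.
The reduction yields 4 nonzero rows, so the rank is 4.
Since rank = 4 (the number of vectors), the set is linearly independent.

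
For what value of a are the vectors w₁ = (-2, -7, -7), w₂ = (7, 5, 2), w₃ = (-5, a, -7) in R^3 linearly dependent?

a = -42/5

The set is linearly dependent precisely when det[w₁; w₂; w₃] = 0.
Expanding, det = -45*a - 378.
Setting this to zero gives a = -42/5.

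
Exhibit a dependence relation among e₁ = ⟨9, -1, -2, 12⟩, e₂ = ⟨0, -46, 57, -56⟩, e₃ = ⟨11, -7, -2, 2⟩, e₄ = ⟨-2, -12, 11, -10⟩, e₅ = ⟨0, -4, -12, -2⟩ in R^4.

3e₁ + e₂ - 3e₃ - 3e₄ + 2e₅ = 0

Solve the homogeneous system with e₁, e₂, e₃, e₄, e₅ as columns by row-reducing the coefficient matrix.
The free variable yields coefficients (3, 1, -3, -3, 2) (any nonzero multiple also works).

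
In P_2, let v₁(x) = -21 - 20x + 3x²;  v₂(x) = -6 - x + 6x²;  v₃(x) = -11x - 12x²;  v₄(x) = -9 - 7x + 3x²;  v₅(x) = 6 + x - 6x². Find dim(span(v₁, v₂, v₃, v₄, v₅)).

Represent each element by its coordinate vector in ℝ³.
Form the matrix with v₁, v₂, v₃, v₄, v₅ as columns and reduce.
The echelon form has 2 nonzero rows, so the rank is 2.
(With 5 elements in a 3-dimensional space the rank is at most 3.)

dim = 2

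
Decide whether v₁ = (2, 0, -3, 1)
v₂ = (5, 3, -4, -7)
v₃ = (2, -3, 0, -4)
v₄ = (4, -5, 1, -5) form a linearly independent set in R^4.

Row-reduce the matrix whose columns are v₁, v₂, v₃, v₄.
The reduction yields 4 nonzero rows, so the rank is 4.
Since rank = 4 (the number of vectors), the set is linearly independent.

linearly independent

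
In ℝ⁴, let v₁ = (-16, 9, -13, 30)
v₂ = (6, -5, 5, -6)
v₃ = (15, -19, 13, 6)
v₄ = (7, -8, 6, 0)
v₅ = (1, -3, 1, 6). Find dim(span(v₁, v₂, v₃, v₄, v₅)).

Put the 4×5 matrix [v₁|v₂|v₃|v₄|v₅] into echelon form.
There are 2 pivot columns, so rank = 2.
(With 5 elements in a 4-dimensional space the rank is at most 4.)

dim = 2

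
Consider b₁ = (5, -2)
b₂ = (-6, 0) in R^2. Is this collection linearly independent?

Row-reduce the matrix whose columns are b₁, b₂.
The reduction yields 2 nonzero rows, so the rank is 2.
Since rank = 2 (the number of vectors), the set is linearly independent.

linearly independent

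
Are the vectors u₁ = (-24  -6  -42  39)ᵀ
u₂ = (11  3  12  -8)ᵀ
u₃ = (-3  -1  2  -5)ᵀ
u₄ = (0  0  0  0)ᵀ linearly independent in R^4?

linearly dependent

One of the vectors is the zero vector, so the set is linearly dependent.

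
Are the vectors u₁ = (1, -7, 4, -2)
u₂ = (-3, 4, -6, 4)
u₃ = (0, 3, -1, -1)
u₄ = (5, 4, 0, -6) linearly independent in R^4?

The matrix [u₁|u₂|u₃|u₄] has determinant 144.
A nonzero determinant means the columns are linearly independent.

linearly independent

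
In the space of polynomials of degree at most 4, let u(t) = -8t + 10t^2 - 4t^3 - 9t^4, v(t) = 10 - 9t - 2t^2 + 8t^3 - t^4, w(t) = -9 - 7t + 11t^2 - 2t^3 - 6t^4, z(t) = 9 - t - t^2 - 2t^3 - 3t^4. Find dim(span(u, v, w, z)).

Use coordinates relative to {1, t, …, t^4}.
Apply Gaussian elimination to the matrix whose rows are u, v, w, z.
Exactly 3 pivots survive; hence the rank is 3.

dim = 3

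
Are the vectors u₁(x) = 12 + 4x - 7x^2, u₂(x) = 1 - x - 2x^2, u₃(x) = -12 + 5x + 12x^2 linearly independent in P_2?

linearly independent

Take coordinates with respect to the standard basis {1, x, x^2}.
Form the 3×3 matrix with these as columns; its determinant is 73.
A nonzero determinant means the columns are linearly independent.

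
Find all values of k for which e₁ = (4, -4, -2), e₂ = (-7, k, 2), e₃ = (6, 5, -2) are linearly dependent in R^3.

Place the vectors as rows of a 3×3 matrix; dependence ⇔ determinant zero.
The determinant works out to 4*k + 38.
This vanishes exactly when k = -19/2.

k = -19/2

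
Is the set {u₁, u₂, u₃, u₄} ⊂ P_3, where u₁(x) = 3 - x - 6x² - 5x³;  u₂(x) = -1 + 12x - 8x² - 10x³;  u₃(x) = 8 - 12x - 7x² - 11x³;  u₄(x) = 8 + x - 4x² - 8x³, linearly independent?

linearly independent

Write each element as a coordinate vector in ℝ⁴ using {1, x, …, x³}.
Place the vectors as rows of a 4×4 matrix and reduce to echelon form.
The reduction yields 4 nonzero rows, so the rank is 4.
Since rank = 4 (the number of vectors), the set is linearly independent.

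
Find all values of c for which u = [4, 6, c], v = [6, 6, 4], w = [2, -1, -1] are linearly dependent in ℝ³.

The set is linearly dependent precisely when det[u; v; w] = 0.
The determinant works out to 76 - 18*c.
This vanishes exactly when c = 38/9.

c = 38/9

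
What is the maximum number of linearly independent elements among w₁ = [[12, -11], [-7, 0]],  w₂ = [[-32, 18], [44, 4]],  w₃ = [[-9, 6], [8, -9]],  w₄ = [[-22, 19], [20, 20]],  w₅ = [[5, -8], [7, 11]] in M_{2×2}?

Pass to coordinate vectors with respect to the basis {E₁₁, E₁₂, E₂₁, E₂₂}.
Put the 4×5 matrix [w₁|w₂|w₃|w₄|w₅] into echelon form.
Reduction leaves 3 leading entries, giving rank 3.
(With 5 elements in a 4-dimensional space the rank is at most 4.)

3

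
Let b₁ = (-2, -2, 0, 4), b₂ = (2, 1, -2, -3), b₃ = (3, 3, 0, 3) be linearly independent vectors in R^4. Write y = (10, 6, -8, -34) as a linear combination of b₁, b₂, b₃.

y = -4b₁ + 4b₂ - 2b₃

Set up the augmented matrix [b₁ | b₂ | b₃ | y] and row-reduce.
Back-substitution yields (a₁, a₂, a₃) = (-4, 4, -2).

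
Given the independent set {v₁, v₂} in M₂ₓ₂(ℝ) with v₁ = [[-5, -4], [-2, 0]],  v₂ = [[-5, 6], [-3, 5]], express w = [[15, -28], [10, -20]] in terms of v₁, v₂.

Identify each element with its coordinate vector in ℝ⁴ via {E₁₁, E₁₂, E₂₁, E₂₂}.
Since v₁, v₂ are independent, the coefficients expressing w are uniquely determined by a linear system.
Row-reducing the augmented matrix gives the unique coefficients (c₁, c₂) = (1, -4).

w = v₁ - 4v₂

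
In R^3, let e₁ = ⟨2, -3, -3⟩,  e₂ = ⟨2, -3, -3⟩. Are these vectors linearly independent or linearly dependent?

linearly dependent

Row-reduce the matrix whose columns are e₁, e₂.
The reduction yields 1 nonzero row, so the rank is 1.
Since rank 1 < 2, the set is linearly dependent.
Indeed e₁ - e₂ = 0.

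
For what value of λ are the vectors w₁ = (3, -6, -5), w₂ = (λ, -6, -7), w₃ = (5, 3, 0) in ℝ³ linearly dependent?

The set is linearly dependent precisely when det[w₁; w₂; w₃] = 0.
Expanding, det = 123 - 15*λ.
Setting this to zero gives λ = 41/5.

λ = 41/5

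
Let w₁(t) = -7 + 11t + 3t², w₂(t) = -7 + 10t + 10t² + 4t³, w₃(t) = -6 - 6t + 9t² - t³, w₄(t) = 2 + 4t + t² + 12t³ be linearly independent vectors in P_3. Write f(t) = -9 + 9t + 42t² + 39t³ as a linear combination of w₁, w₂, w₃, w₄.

f = -3w₁ + 4w₂ + w₃ + 2w₄

Work in coordinates with respect to the standard basis {1, t, …, t³}.
Set up the augmented matrix [w₁ | w₂ | w₃ | w₄ | f] and row-reduce.
Row-reducing the augmented matrix gives the unique coefficients (c₁, …, c₄) = (-3, 4, 1, 2).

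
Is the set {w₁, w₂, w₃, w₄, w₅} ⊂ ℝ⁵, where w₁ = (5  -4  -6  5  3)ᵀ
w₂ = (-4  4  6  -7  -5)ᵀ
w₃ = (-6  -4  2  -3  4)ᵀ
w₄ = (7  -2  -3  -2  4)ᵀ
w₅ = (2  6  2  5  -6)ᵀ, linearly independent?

linearly independent

Form the 5×5 matrix with these as columns; its determinant is -2058.
A nonzero determinant means the columns are linearly independent.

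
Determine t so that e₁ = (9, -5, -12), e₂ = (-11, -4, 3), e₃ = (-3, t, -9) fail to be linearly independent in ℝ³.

Dependence holds iff the 3×3 matrix [e₁ e₂ e₃] is singular.
Expanding, det = 105*t + 1008.
Solving 105*t + 1008 = 0 yields t = -48/5.

t = -48/5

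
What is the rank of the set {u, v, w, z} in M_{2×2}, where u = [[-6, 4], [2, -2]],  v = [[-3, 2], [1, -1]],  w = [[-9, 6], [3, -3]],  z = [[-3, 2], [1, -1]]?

Represent each element by its coordinate vector in ℝ⁴.
Apply Gaussian elimination to the matrix whose rows are u, v, w, z.
There is 1 pivot column, so rank = 1.

rank 1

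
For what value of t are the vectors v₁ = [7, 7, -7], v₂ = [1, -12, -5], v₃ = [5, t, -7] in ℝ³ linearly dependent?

t = -3/2

Place the vectors as rows of a 3×3 matrix; dependence ⇔ determinant zero.
The determinant works out to 28*t + 42.
Setting this to zero gives t = -3/2.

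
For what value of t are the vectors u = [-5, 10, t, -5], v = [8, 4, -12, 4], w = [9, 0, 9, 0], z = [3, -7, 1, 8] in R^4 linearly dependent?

Dependence holds iff the 4×4 matrix [u v w z] is singular.
The determinant works out to -540*t - 9720.
Setting this to zero gives t = -18.

t = -18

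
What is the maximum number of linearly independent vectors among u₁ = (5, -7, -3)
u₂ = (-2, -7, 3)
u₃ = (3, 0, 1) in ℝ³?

3

Apply Gaussian elimination to the matrix whose rows are u₁, u₂, u₃.
Exactly 3 pivots survive; hence the rank is 3.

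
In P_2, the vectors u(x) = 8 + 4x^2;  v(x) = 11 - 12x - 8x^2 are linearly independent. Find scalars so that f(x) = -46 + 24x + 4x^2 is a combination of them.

Take coordinate vectors relative to {1, x, x^2}.
Since u, v are independent, the coefficients expressing f are uniquely determined by a linear system.
The system has the unique solution (α₁, α₂) = (-3, -2).

f = -3u - 2v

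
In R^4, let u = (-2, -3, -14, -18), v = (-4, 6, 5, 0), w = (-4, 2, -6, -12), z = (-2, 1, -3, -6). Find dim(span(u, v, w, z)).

2

Put the 4×4 matrix [u|v|w|z] into echelon form.
Reduction leaves 2 leading entries, giving rank 2.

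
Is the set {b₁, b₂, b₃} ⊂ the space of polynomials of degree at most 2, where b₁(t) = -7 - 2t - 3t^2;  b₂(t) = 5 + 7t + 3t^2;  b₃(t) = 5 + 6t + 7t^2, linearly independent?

Write each element as a coordinate vector in ℝ³ using {1, t, t^2}.
Form the 3×3 matrix with these as columns; its determinant is -162.
A nonzero determinant means the columns are linearly independent.

linearly independent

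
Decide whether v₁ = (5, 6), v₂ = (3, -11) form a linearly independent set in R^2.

Row-reduce the matrix whose columns are v₁, v₂.
The reduction yields 2 nonzero rows, so the rank is 2.
Since rank = 2 (the number of vectors), the set is linearly independent.

linearly independent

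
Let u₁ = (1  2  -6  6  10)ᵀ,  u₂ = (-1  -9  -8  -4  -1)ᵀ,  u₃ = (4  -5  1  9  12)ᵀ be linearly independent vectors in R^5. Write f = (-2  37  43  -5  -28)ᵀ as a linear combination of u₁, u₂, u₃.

Set up the augmented matrix [u₁ | u₂ | u₃ | f] and row-reduce.
Row-reducing the augmented matrix gives the unique coefficients (α₁, α₂, α₃) = (-2, -4, -1).

f = -2u₁ - 4u₂ - u₃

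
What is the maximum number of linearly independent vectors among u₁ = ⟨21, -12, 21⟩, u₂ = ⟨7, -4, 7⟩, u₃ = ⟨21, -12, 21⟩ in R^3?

Apply Gaussian elimination to the matrix whose rows are u₁, u₂, u₃.
Exactly 1 pivot survives; hence the rank is 1.

1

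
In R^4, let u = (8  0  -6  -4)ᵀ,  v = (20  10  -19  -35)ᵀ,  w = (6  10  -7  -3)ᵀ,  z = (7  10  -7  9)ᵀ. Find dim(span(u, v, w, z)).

Form the matrix with u, v, w, z as columns and reduce.
There are 3 pivot columns, so rank = 3.

dim = 3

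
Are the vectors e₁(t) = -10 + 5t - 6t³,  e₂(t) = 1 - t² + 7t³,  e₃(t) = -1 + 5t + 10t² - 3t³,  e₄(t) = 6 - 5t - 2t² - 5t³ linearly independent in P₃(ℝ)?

Write each element as a coordinate vector in ℝ⁴ using {1, t, …, t³}.
Form the 4×4 matrix with these as columns; its determinant is 185.
A nonzero determinant means the columns are linearly independent.

linearly independent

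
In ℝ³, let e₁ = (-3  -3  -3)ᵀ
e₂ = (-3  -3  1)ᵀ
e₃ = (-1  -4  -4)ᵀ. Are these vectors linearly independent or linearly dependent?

linearly independent

Form the 3×3 matrix with these as columns; its determinant is -36.
A nonzero determinant means the columns are linearly independent.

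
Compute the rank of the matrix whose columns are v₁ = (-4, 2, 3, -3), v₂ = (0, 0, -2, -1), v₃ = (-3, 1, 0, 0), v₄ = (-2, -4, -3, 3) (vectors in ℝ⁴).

4

Apply Gaussian elimination to the matrix whose rows are v₁, v₂, v₃, v₄.
There are 4 pivot columns, so rank = 4.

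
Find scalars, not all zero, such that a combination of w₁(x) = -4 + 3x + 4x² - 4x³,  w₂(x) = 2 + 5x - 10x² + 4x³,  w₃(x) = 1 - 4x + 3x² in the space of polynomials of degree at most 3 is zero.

Pass to coordinate vectors relative to the basis {1, x, …, x³}.
Set up α₁w₁ + … + α₃w₃ = 0 and solve the homogeneous system.
The free variable yields coefficients (1, 1, 2) (any nonzero multiple also works).

w₁ + w₂ + 2w₃ = 0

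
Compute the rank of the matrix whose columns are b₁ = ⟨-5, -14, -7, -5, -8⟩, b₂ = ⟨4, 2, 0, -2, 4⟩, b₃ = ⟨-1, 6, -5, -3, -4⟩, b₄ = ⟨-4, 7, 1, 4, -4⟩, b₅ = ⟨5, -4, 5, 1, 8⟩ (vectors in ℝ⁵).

3

Row-reduce the 5×5 matrix with these as rows.
Reduction leaves 3 leading entries, giving rank 3.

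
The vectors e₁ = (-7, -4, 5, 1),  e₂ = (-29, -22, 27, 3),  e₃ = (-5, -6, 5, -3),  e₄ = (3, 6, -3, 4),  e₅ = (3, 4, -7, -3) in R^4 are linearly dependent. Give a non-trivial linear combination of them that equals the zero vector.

Write the vectors as columns of a matrix and find a nonzero vector in its null space.
The free variable yields coefficients (3, -1, 1, 0, -1) (any nonzero multiple also works).

3e₁ - e₂ + e₃ - e₅ = 0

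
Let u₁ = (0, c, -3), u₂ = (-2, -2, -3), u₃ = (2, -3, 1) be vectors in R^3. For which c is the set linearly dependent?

Dependence holds iff the 3×3 matrix [u₁ u₂ u₃] is singular.
Expanding, det = -4*c - 30.
Setting this to zero gives c = -15/2.

c = -15/2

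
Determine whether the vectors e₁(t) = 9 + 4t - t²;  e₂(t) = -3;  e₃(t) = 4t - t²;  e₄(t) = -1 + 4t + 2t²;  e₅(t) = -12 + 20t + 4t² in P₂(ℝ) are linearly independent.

Take coordinates with respect to the standard basis {1, t, t²}.
There are 5 vectors in a 3-dimensional space, so they cannot be linearly independent.

linearly dependent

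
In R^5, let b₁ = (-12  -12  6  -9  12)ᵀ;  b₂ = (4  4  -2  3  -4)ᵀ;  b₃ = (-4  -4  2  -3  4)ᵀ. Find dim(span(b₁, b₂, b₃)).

Apply Gaussian elimination to the matrix whose rows are b₁, b₂, b₃.
There is 1 pivot column, so rank = 1.

1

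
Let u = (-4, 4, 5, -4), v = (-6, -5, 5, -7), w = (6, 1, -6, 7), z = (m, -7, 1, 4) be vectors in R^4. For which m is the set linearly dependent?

The set is linearly dependent precisely when det[u; v; w; z] = 0.
The determinant works out to -12*m - 60.
Setting this to zero gives m = -5.

m = -5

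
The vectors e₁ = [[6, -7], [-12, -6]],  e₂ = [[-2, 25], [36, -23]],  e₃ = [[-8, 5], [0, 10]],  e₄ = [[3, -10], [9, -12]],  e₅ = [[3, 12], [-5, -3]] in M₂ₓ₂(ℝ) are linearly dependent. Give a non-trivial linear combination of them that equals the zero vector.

2e₁ + e₂ - e₃ - 3e₄ - 3e₅ = 0

Take coordinates with respect to {E₁₁, E₁₂, E₂₁, E₂₂}.
Write the vectors as columns of a matrix and find a nonzero vector in its null space.
A generator of the null space is (2, 1, -1, -3, -3).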